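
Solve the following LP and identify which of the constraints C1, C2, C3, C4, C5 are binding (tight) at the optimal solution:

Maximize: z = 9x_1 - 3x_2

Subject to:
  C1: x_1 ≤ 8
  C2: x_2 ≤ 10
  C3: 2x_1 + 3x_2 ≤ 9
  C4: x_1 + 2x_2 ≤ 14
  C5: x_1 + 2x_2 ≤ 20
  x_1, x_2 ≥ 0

At x_1 = 4.5, x_2 = 0, compute slack b - a·x for each constraint:
  C1: 8 − 4.5 = 3.5  (slack)
  C2: 10 − 0 = 10  (slack)
  C3: 9 − 9 = 0  (binding)
  C4: 14 − 4.5 = 9.5  (slack)
  C5: 20 − 4.5 = 15.5  (slack)

Optimal: x_1 = 4.5, x_2 = 0
Binding: C3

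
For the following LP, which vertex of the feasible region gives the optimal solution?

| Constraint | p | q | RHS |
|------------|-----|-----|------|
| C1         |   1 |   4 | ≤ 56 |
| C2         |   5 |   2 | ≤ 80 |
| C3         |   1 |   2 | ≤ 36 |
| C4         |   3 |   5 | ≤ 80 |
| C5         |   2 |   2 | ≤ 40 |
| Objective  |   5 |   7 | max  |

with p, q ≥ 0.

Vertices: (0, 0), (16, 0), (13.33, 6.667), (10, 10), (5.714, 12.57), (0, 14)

Evaluate the objective at each vertex of the feasible region:
  z(0, 0) = 0
  z(16, 0) = 80
  z(13.33, 6.667) = 113.3
  z(10, 10) = 120  ←
  z(5.714, 12.57) = 116.6
  z(0, 14) = 98
The maximum is at p = 10, q = 10.

(10, 10)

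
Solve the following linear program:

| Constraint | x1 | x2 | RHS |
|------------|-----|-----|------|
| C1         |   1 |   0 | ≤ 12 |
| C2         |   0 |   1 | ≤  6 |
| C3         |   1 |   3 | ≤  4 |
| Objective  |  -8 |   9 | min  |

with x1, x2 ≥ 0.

Evaluate the objective at each vertex of the feasible region:
  z(0, 0) = 0
  z(4, 0) = -32  ←
  z(0, 1.333) = 12
The minimum is at x1 = 4, x2 = 0.

x1 = 4, x2 = 0, z = -32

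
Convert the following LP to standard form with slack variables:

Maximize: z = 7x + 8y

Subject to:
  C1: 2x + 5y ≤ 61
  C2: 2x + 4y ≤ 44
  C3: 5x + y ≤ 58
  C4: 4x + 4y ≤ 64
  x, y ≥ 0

max z = 7x + 8y

s.t.
  2x + 5y + s1 = 61
  2x + 4y + s2 = 44
  5x + y + s3 = 58
  4x + 4y + s4 = 64
  x, y, s1, s2, s3, s4 ≥ 0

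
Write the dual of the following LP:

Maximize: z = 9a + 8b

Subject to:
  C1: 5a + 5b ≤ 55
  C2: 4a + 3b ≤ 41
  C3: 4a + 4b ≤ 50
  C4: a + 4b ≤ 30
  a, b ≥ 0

Primal max cᵀx s.t. Ax ≤ b, x ≥ 0  →  Dual min bᵀy s.t. Aᵀy ≥ c, y ≥ 0.

Minimize: z = 55y1 + 41y2 + 50y3 + 30y4

Subject to:
  5y1 + 4y2 + 4y3 + y4 ≥ 9
  5y1 + 3y2 + 4y3 + 4y4 ≥ 8
  y1, y2, y3, y4 ≥ 0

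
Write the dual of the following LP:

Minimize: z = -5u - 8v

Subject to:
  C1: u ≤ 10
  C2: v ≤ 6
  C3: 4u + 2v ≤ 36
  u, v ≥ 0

Primal min cᵀx s.t. Ax ≤ b, x ≥ 0  →  Dual max −bᵀy s.t. Aᵀy ≥ −c, y ≥ 0.

Maximize: z = -10y1 - 6y2 - 36y3

Subject to:
  y1 + 4y3 ≥ 5
  y2 + 2y3 ≥ 8
  y1, y2, y3 ≥ 0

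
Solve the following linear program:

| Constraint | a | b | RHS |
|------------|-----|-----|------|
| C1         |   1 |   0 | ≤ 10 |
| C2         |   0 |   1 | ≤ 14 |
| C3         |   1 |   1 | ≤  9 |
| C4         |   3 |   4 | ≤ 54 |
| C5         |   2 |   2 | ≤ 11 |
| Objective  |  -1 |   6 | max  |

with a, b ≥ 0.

Evaluate the objective at each vertex of the feasible region:
  z(0, 0) = 0
  z(5.5, 0) = -5.5
  z(0, 5.5) = 33  ←
The maximum is at a = 0, b = 5.5.

a = 0, b = 5.5, z = 33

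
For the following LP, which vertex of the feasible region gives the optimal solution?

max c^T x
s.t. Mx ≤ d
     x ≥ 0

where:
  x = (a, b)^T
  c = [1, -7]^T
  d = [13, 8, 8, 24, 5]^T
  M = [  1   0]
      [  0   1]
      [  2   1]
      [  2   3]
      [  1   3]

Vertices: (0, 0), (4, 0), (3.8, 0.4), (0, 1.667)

Evaluate the objective at each vertex of the feasible region:
  z(0, 0) = 0
  z(4, 0) = 4  ←
  z(3.8, 0.4) = 1
  z(0, 1.667) = -11.67
The maximum is at a = 4, b = 0.

(4, 0)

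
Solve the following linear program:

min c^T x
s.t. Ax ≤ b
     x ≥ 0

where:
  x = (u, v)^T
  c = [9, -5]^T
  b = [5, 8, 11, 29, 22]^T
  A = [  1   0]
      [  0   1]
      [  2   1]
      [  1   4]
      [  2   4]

Evaluate the objective at each vertex of the feasible region:
  z(0, 0) = 0
  z(5, 0) = 45
  z(5, 1) = 40
  z(3.667, 3.667) = 14.67
  z(0, 5.5) = -27.5  ←
The minimum is at u = 0, v = 5.5.

u = 0, v = 5.5, z = -27.5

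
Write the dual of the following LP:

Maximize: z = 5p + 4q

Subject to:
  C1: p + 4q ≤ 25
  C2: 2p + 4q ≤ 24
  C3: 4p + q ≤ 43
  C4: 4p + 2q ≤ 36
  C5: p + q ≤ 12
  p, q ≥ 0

Primal max cᵀx s.t. Ax ≤ b, x ≥ 0  →  Dual min bᵀy s.t. Aᵀy ≥ c, y ≥ 0.

Minimize: z = 25y1 + 24y2 + 43y3 + 36y4 + 12y5

Subject to:
  y1 + 2y2 + 4y3 + 4y4 + y5 ≥ 5
  4y1 + 4y2 + y3 + 2y4 + y5 ≥ 4
  y1, y2, y3, y4, y5 ≥ 0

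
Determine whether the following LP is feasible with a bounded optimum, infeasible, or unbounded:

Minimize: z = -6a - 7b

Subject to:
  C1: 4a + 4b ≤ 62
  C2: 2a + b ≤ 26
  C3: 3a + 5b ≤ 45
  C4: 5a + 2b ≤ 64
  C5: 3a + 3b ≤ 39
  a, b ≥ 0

Feasible with a bounded optimal solution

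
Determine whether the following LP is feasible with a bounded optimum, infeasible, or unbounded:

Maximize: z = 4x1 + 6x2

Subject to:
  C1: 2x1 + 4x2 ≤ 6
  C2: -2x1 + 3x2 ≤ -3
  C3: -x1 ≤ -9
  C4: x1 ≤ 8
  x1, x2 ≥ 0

Infeasible (no feasible solution exists)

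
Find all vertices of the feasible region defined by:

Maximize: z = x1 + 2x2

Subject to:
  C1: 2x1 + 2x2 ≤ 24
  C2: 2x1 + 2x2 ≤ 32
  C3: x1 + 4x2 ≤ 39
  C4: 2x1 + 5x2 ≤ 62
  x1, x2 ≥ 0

(0, 0), (12, 0), (3, 9), (0, 9.75)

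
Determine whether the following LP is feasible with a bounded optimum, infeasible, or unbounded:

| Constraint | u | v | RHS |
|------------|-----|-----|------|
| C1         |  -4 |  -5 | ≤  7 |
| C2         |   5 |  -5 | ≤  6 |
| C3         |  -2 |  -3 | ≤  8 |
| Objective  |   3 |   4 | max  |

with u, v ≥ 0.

Unbounded (objective can increase without bound)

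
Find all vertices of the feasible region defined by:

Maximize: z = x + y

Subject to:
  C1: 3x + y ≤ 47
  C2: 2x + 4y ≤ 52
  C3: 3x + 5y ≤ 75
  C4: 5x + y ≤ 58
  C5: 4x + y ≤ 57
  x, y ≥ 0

(0, 0), (11.6, 0), (10, 8), (0, 13)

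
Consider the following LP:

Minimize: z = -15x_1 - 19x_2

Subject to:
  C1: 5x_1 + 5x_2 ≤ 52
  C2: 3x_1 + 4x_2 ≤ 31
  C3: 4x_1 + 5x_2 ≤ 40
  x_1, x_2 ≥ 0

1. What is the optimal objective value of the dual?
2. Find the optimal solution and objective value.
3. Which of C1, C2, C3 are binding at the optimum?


1. -151
2. x_1 = 5, x_2 = 4, z = -151
3. C2, C3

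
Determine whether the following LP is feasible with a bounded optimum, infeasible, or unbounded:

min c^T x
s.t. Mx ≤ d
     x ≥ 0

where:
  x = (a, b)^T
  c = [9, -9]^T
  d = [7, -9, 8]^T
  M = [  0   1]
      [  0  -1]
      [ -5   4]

Infeasible (no feasible solution exists)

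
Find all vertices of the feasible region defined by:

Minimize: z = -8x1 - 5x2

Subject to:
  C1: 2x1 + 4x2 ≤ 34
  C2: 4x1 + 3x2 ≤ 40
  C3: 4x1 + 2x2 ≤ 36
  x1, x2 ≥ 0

(0, 0), (9, 0), (7, 4), (5.8, 5.6), (0, 8.5)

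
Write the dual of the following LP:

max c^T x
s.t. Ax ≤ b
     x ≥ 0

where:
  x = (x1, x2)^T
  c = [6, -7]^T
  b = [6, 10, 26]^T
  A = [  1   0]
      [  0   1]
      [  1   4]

Primal max cᵀx s.t. Ax ≤ b, x ≥ 0  →  Dual min bᵀy s.t. Aᵀy ≥ c, y ≥ 0.

Minimize: z = 6y1 + 10y2 + 26y3

Subject to:
  y1 + y3 ≥ 6
  y2 + 4y3 ≥ -7
  y1, y2, y3 ≥ 0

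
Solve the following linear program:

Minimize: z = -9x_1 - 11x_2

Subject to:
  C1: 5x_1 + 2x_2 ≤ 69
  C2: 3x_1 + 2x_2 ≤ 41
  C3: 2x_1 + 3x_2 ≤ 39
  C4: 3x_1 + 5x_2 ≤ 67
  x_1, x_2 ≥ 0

Evaluate the objective at each vertex of the feasible region:
  z(0, 0) = 0
  z(13.67, 0) = -123
  z(9, 7) = -158  ←
  z(0, 13) = -143
The minimum is at x_1 = 9, x_2 = 7.

x_1 = 9, x_2 = 7, z = -158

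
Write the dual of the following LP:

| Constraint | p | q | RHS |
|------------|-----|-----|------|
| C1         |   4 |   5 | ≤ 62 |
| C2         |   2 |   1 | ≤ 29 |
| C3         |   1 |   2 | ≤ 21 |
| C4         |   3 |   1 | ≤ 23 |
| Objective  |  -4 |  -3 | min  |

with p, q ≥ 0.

Primal min cᵀx s.t. Ax ≤ b, x ≥ 0  →  Dual max −bᵀy s.t. Aᵀy ≥ −c, y ≥ 0.

Maximize: z = -62y1 - 29y2 - 21y3 - 23y4

Subject to:
  4y1 + 2y2 + y3 + 3y4 ≥ 4
  5y1 + y2 + 2y3 + y4 ≥ 3
  y1, y2, y3, y4 ≥ 0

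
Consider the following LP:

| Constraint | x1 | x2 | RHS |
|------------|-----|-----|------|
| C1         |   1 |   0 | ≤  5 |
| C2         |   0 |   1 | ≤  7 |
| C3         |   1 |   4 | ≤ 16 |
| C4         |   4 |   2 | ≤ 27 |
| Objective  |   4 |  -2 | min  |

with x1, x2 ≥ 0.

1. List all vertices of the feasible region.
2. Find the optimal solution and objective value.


1. (0, 0), (5, 0), (5, 2.75), (0, 4)
2. x1 = 0, x2 = 4, z = -8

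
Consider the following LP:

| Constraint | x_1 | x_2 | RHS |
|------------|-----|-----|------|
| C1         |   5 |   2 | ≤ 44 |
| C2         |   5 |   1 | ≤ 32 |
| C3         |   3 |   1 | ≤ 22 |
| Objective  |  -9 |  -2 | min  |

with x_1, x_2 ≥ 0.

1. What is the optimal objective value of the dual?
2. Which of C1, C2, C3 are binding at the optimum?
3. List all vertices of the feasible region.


1. -59
2. C2, C3
3. (0, 0), (6.4, 0), (5, 7), (0, 22)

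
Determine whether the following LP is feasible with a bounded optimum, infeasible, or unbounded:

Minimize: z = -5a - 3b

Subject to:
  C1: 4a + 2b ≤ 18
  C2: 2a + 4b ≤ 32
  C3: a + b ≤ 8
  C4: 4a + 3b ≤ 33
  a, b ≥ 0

Feasible with a bounded optimal solution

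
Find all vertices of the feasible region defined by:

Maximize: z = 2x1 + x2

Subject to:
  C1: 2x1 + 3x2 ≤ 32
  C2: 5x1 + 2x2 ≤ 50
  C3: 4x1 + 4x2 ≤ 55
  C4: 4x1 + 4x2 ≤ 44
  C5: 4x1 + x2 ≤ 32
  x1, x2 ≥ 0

(0, 0), (8, 0), (7, 4), (1, 10), (0, 10.67)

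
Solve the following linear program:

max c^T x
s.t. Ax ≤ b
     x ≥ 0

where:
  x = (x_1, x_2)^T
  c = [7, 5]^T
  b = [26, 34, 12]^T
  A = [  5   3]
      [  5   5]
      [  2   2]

Evaluate the objective at each vertex of the feasible region:
  z(0, 0) = 0
  z(5.2, 0) = 36.4
  z(4, 2) = 38  ←
  z(0, 6) = 30
The maximum is at x_1 = 4, x_2 = 2.

x_1 = 4, x_2 = 2, z = 38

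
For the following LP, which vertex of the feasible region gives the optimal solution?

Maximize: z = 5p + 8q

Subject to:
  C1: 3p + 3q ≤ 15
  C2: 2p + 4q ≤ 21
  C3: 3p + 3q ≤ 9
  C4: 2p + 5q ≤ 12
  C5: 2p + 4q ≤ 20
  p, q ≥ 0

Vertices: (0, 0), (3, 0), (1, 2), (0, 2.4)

Evaluate the objective at each vertex of the feasible region:
  z(0, 0) = 0
  z(3, 0) = 15
  z(1, 2) = 21  ←
  z(0, 2.4) = 19.2
The maximum is at p = 1, q = 2.

(1, 2)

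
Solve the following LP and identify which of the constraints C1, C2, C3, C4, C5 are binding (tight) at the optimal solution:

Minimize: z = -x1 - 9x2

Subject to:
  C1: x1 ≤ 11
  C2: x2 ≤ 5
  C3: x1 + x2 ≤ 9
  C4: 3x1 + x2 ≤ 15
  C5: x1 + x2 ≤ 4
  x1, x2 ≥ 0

At x1 = 0, x2 = 4, compute slack b - a·x for each constraint:
  C1: 11 − 0 = 11  (slack)
  C2: 5 − 4 = 1  (slack)
  C3: 9 − 4 = 5  (slack)
  C4: 15 − 4 = 11  (slack)
  C5: 4 − 4 = 0  (binding)

Optimal: x1 = 0, x2 = 4
Binding: C5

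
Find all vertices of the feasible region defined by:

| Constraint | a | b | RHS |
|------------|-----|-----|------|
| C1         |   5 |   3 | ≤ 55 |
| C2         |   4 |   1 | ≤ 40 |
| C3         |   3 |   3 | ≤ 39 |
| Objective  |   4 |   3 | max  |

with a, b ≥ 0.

(0, 0), (10, 0), (9.286, 2.857), (8, 5), (0, 13)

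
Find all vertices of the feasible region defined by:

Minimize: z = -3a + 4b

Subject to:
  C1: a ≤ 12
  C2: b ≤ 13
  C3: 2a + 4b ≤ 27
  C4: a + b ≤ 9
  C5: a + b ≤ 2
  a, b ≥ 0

(0, 0), (2, 0), (0, 2)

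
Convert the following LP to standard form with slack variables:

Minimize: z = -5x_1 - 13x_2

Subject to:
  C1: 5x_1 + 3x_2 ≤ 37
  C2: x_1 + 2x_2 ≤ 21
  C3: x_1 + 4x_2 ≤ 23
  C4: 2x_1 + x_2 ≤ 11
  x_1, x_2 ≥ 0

min z = -5x_1 - 13x_2

s.t.
  5x_1 + 3x_2 + s1 = 37
  x_1 + 2x_2 + s2 = 21
  x_1 + 4x_2 + s3 = 23
  2x_1 + x_2 + s4 = 11
  x_1, x_2, s1, s2, s3, s4 ≥ 0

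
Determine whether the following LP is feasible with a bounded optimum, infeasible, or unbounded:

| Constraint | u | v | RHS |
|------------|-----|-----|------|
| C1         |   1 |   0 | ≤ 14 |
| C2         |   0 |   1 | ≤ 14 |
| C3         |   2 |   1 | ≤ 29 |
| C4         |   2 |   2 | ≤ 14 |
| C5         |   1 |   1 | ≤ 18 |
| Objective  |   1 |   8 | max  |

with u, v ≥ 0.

Feasible with a bounded optimal solution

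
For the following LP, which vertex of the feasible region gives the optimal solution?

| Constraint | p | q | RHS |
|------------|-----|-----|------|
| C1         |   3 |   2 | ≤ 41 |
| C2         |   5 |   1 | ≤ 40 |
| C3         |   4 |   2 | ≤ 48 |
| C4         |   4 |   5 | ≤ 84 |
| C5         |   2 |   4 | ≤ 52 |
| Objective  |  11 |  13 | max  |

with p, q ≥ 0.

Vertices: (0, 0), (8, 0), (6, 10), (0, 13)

Evaluate the objective at each vertex of the feasible region:
  z(0, 0) = 0
  z(8, 0) = 88
  z(6, 10) = 196  ←
  z(0, 13) = 169
The maximum is at p = 6, q = 10.

(6, 10)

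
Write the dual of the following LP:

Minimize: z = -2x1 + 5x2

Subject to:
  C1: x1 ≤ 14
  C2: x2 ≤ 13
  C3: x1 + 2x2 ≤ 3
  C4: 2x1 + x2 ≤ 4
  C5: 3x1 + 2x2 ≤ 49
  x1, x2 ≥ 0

Primal min cᵀx s.t. Ax ≤ b, x ≥ 0  →  Dual max −bᵀy s.t. Aᵀy ≥ −c, y ≥ 0.

Maximize: z = -14y1 - 13y2 - 3y3 - 4y4 - 49y5

Subject to:
  y1 + y3 + 2y4 + 3y5 ≥ 2
  y2 + 2y3 + y4 + 2y5 ≥ -5
  y1, y2, y3, y4, y5 ≥ 0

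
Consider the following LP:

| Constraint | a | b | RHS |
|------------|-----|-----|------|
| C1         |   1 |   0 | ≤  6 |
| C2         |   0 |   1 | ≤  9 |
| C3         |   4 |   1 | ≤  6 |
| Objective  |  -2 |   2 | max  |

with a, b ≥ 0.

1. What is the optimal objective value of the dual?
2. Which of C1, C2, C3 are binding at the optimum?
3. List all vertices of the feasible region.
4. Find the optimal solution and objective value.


1. 12
2. C3
3. (0, 0), (1.5, 0), (0, 6)
4. a = 0, b = 6, z = 12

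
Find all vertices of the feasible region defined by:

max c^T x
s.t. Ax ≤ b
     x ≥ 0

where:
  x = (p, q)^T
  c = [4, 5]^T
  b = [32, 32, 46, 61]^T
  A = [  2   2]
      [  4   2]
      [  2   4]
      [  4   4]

(0, 0), (8, 0), (3, 10), (0, 11.5)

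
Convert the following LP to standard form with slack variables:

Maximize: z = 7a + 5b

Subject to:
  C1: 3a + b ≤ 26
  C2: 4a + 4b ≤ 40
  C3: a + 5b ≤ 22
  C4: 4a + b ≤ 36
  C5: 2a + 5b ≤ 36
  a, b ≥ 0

max z = 7a + 5b

s.t.
  3a + b + s1 = 26
  4a + 4b + s2 = 40
  a + 5b + s3 = 22
  4a + b + s4 = 36
  2a + 5b + s5 = 36
  a, b, s1, s2, s3, s4, s5 ≥ 0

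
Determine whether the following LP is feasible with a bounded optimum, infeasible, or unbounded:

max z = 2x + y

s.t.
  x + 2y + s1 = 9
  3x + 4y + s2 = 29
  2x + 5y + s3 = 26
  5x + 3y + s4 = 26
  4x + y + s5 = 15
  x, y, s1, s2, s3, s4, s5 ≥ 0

Feasible with a bounded optimal solution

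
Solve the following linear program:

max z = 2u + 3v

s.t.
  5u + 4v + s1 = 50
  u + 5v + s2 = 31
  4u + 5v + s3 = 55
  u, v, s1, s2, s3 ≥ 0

Evaluate the objective at each vertex of the feasible region:
  z(0, 0) = 0
  z(10, 0) = 20
  z(6, 5) = 27  ←
  z(0, 6.2) = 18.6
The maximum is at u = 6, v = 5.

u = 6, v = 5, z = 27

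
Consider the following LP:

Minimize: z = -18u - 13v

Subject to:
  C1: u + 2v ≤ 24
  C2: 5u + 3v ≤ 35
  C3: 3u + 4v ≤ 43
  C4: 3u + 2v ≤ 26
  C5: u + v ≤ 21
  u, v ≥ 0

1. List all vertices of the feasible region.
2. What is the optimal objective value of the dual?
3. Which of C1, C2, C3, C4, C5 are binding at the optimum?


1. (0, 0), (7, 0), (1, 10), (0, 10.75)
2. -148
3. C2, C3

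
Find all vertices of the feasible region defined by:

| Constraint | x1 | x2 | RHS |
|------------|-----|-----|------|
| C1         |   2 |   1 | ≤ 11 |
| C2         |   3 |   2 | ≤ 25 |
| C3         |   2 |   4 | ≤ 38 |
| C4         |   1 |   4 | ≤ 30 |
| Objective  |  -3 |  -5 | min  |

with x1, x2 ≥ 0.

(0, 0), (5.5, 0), (2, 7), (0, 7.5)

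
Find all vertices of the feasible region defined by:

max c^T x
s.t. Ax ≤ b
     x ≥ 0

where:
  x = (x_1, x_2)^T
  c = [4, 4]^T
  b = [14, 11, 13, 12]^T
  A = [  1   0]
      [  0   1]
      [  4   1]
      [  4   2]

(0, 0), (3, 0), (0, 6)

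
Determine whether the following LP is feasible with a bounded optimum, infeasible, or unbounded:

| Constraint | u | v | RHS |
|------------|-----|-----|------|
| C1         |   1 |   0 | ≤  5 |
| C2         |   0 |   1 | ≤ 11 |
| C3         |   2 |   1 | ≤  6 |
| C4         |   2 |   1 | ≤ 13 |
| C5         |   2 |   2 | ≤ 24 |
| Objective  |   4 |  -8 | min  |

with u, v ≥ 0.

Feasible with a bounded optimal solution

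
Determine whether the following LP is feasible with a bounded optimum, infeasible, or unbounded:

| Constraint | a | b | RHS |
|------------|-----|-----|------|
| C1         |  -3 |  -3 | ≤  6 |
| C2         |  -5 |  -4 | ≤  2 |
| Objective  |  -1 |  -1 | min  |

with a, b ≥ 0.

Unbounded (objective can decrease without bound)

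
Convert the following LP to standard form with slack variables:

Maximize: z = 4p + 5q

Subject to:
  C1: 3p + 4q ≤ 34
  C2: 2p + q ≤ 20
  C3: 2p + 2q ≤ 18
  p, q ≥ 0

max z = 4p + 5q

s.t.
  3p + 4q + s1 = 34
  2p + q + s2 = 20
  2p + 2q + s3 = 18
  p, q, s1, s2, s3 ≥ 0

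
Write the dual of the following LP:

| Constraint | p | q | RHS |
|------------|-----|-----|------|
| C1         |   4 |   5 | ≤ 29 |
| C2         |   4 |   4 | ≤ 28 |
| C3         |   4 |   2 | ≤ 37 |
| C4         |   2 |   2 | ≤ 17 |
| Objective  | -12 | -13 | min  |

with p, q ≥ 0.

Primal min cᵀx s.t. Ax ≤ b, x ≥ 0  →  Dual max −bᵀy s.t. Aᵀy ≥ −c, y ≥ 0.

Maximize: z = -29y1 - 28y2 - 37y3 - 17y4

Subject to:
  4y1 + 4y2 + 4y3 + 2y4 ≥ 12
  5y1 + 4y2 + 2y3 + 2y4 ≥ 13
  y1, y2, y3, y4 ≥ 0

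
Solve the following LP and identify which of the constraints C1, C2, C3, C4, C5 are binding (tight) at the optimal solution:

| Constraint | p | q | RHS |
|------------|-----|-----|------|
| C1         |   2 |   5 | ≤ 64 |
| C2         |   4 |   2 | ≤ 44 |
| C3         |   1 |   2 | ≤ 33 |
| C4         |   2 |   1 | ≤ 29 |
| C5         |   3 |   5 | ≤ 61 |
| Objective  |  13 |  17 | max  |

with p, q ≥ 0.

At p = 7, q = 8, compute slack b - a·x for each constraint:
  C1: 64 − 54 = 10  (slack)
  C2: 44 − 44 = 0  (binding)
  C3: 33 − 23 = 10  (slack)
  C4: 29 − 22 = 7  (slack)
  C5: 61 − 61 = 0  (binding)

Optimal: p = 7, q = 8
Binding: C2, C5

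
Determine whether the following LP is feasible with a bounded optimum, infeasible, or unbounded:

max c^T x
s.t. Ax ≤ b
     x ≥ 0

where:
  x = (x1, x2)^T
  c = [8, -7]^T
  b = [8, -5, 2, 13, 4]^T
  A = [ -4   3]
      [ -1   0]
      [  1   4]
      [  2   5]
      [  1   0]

Infeasible (no feasible solution exists)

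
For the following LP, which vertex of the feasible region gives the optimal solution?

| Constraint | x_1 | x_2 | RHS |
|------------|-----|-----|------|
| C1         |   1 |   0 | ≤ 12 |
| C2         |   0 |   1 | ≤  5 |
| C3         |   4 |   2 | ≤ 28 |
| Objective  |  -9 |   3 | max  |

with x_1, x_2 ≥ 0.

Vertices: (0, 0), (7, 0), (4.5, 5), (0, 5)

Evaluate the objective at each vertex of the feasible region:
  z(0, 0) = 0
  z(7, 0) = -63
  z(4.5, 5) = -25.5
  z(0, 5) = 15  ←
The maximum is at x_1 = 0, x_2 = 5.

(0, 5)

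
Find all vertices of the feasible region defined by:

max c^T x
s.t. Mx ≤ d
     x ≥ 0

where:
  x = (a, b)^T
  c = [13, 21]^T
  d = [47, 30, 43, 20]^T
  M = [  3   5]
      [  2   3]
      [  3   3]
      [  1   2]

(0, 0), (14.33, 0), (13, 1.333), (9, 4), (0, 9.4)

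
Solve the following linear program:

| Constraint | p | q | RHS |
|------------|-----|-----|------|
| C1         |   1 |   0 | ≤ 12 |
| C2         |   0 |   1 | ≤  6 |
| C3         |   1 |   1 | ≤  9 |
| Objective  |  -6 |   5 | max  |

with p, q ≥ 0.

Evaluate the objective at each vertex of the feasible region:
  z(0, 0) = 0
  z(9, 0) = -54
  z(3, 6) = 12
  z(0, 6) = 30  ←
The maximum is at p = 0, q = 6.

p = 0, q = 6, z = 30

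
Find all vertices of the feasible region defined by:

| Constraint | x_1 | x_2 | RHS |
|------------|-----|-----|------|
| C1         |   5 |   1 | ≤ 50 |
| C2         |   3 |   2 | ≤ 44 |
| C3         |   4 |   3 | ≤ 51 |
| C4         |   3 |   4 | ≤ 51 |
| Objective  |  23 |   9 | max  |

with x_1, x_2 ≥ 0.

(0, 0), (10, 0), (9, 5), (7.286, 7.286), (0, 12.75)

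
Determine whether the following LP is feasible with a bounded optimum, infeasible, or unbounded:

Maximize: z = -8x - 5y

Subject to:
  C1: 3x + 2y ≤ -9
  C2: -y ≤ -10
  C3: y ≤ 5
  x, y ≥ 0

Infeasible (no feasible solution exists)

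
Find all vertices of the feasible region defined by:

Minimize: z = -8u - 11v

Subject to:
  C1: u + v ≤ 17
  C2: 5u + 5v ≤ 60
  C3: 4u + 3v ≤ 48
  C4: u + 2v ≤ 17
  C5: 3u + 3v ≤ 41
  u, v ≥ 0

(0, 0), (12, 0), (7, 5), (0, 8.5)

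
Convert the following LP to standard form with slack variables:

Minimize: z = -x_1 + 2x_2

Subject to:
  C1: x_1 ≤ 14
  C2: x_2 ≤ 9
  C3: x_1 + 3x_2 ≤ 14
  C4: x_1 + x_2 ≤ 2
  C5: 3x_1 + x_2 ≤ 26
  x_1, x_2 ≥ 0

min z = -x_1 + 2x_2

s.t.
  x_1 + s1 = 14
  x_2 + s2 = 9
  x_1 + 3x_2 + s3 = 14
  x_1 + x_2 + s4 = 2
  3x_1 + x_2 + s5 = 26
  x_1, x_2, s1, s2, s3, s4, s5 ≥ 0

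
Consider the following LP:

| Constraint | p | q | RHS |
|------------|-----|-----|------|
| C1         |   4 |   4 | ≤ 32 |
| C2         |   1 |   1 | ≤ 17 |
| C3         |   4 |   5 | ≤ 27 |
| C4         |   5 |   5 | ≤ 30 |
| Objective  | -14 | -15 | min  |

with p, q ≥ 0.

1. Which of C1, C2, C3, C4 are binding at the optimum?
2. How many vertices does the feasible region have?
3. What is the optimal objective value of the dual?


1. C3, C4
2. 4
3. -87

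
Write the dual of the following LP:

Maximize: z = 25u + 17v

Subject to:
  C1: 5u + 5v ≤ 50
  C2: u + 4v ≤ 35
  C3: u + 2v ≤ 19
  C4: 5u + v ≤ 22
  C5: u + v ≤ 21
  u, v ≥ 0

Primal max cᵀx s.t. Ax ≤ b, x ≥ 0  →  Dual min bᵀy s.t. Aᵀy ≥ c, y ≥ 0.

Minimize: z = 50y1 + 35y2 + 19y3 + 22y4 + 21y5

Subject to:
  5y1 + y2 + y3 + 5y4 + y5 ≥ 25
  5y1 + 4y2 + 2y3 + y4 + y5 ≥ 17
  y1, y2, y3, y4, y5 ≥ 0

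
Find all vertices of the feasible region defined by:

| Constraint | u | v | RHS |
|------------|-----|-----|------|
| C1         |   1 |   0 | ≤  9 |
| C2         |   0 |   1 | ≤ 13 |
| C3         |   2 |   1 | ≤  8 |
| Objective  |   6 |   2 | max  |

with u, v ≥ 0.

(0, 0), (4, 0), (0, 8)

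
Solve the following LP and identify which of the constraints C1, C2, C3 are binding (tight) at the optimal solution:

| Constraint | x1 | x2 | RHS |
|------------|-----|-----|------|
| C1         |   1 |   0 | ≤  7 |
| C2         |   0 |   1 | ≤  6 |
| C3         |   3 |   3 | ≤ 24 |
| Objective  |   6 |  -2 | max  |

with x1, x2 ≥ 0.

At x1 = 7, x2 = 0, compute slack b - a·x for each constraint:
  C1: 7 − 7 = 0  (binding)
  C2: 6 − 0 = 6  (slack)
  C3: 24 − 21 = 3  (slack)

Optimal: x1 = 7, x2 = 0
Binding: C1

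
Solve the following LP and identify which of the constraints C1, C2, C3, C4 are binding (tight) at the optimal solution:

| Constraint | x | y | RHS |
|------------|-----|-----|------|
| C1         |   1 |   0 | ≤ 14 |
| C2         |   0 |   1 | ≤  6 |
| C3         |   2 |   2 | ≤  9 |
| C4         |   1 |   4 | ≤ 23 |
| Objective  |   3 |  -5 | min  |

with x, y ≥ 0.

At x = 0, y = 4.5, compute slack b - a·x for each constraint:
  C1: 14 − 0 = 14  (slack)
  C2: 6 − 4.5 = 1.5  (slack)
  C3: 9 − 9 = 0  (binding)
  C4: 23 − 18 = 5  (slack)

Optimal: x = 0, y = 4.5
Binding: C3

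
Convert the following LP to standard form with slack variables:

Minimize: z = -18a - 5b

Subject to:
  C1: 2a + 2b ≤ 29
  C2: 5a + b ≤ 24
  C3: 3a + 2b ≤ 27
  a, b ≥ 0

min z = -18a - 5b

s.t.
  2a + 2b + s1 = 29
  5a + b + s2 = 24
  3a + 2b + s3 = 27
  a, b, s1, s2, s3 ≥ 0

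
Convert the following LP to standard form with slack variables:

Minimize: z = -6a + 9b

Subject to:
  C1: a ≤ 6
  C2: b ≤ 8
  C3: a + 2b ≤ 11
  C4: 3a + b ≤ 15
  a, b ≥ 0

min z = -6a + 9b

s.t.
  a + s1 = 6
  b + s2 = 8
  a + 2b + s3 = 11
  3a + b + s4 = 15
  a, b, s1, s2, s3, s4 ≥ 0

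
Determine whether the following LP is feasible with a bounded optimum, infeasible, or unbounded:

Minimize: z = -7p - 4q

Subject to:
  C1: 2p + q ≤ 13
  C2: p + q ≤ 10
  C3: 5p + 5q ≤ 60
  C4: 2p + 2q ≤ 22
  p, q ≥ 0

Feasible with a bounded optimal solution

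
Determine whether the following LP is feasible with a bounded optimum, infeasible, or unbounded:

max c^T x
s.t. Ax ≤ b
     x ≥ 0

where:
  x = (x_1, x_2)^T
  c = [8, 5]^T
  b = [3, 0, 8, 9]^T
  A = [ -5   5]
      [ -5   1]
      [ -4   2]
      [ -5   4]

Unbounded (objective can increase without bound)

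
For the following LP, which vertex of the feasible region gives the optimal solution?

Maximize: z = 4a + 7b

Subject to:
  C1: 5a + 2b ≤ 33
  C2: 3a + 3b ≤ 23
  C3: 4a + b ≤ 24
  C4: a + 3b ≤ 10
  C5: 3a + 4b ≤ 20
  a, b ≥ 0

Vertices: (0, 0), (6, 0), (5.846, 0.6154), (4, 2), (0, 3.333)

Evaluate the objective at each vertex of the feasible region:
  z(0, 0) = 0
  z(6, 0) = 24
  z(5.846, 0.6154) = 27.69
  z(4, 2) = 30  ←
  z(0, 3.333) = 23.33
The maximum is at a = 4, b = 2.

(4, 2)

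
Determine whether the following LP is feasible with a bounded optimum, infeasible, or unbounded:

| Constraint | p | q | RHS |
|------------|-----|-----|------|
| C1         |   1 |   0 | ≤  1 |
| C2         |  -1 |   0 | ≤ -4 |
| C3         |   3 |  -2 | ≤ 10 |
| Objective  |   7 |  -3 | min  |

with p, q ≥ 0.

Infeasible (no feasible solution exists)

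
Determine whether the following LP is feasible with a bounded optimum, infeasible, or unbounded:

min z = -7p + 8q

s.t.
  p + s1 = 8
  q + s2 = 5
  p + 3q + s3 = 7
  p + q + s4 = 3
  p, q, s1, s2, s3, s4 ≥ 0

Feasible with a bounded optimal solution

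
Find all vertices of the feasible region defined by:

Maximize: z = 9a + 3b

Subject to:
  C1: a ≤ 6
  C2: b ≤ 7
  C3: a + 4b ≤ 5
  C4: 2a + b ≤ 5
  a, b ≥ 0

(0, 0), (2.5, 0), (2.143, 0.7143), (0, 1.25)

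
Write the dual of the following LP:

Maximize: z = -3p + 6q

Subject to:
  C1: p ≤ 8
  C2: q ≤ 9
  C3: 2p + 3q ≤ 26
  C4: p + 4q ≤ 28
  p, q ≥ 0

Primal max cᵀx s.t. Ax ≤ b, x ≥ 0  →  Dual min bᵀy s.t. Aᵀy ≥ c, y ≥ 0.

Minimize: z = 8y1 + 9y2 + 26y3 + 28y4

Subject to:
  y1 + 2y3 + y4 ≥ -3
  y2 + 3y3 + 4y4 ≥ 6
  y1, y2, y3, y4 ≥ 0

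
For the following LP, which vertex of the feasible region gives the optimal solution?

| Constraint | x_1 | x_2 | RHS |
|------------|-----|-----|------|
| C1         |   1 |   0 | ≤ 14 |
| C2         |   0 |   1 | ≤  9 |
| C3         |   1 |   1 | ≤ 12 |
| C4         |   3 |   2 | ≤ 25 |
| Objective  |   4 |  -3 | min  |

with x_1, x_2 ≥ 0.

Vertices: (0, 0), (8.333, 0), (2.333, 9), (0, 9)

Evaluate the objective at each vertex of the feasible region:
  z(0, 0) = 0
  z(8.333, 0) = 33.33
  z(2.333, 9) = -17.67
  z(0, 9) = -27  ←
The minimum is at x_1 = 0, x_2 = 9.

(0, 9)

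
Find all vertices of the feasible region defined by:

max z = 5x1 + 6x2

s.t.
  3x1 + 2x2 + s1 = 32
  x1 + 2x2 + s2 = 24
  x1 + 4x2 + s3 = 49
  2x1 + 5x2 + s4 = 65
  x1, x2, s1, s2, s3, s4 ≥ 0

(0, 0), (10.67, 0), (4, 10), (0, 12)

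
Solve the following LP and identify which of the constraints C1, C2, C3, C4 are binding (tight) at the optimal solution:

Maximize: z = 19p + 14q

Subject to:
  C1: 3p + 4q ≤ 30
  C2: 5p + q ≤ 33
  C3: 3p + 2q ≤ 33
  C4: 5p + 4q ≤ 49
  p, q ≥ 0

At p = 6, q = 3, compute slack b - a·x for each constraint:
  C1: 30 − 30 = 0  (binding)
  C2: 33 − 33 = 0  (binding)
  C3: 33 − 24 = 9  (slack)
  C4: 49 − 42 = 7  (slack)

Optimal: p = 6, q = 3
Binding: C1, C2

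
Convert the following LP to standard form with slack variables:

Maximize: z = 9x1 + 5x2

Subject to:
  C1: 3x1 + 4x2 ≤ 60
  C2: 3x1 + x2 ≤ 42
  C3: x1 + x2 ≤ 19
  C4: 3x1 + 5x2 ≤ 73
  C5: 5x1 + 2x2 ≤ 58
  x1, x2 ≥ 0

max z = 9x1 + 5x2

s.t.
  3x1 + 4x2 + s1 = 60
  3x1 + x2 + s2 = 42
  x1 + x2 + s3 = 19
  3x1 + 5x2 + s4 = 73
  5x1 + 2x2 + s5 = 58
  x1, x2, s1, s2, s3, s4, s5 ≥ 0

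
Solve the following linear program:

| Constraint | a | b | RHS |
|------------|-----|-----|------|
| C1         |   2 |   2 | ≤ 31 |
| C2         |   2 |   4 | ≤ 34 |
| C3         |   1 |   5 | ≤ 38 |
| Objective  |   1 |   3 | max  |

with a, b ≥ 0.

Evaluate the objective at each vertex of the feasible region:
  z(0, 0) = 0
  z(15.5, 0) = 15.5
  z(14, 1.5) = 18.5
  z(3, 7) = 24  ←
  z(0, 7.6) = 22.8
The maximum is at a = 3, b = 7.

a = 3, b = 7, z = 24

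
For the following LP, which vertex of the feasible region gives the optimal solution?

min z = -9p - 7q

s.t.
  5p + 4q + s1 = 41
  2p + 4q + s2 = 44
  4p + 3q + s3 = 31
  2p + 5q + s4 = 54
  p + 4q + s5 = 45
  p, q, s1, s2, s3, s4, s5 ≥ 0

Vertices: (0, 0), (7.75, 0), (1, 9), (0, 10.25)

Evaluate the objective at each vertex of the feasible region:
  z(0, 0) = 0
  z(7.75, 0) = -69.75
  z(1, 9) = -72  ←
  z(0, 10.25) = -71.75
The minimum is at p = 1, q = 9.

(1, 9)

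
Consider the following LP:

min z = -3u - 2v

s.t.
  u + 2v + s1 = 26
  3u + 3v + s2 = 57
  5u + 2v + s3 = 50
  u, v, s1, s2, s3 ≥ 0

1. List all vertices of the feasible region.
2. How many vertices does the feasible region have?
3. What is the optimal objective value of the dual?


1. (0, 0), (10, 0), (6, 10), (0, 13)
2. 4
3. -38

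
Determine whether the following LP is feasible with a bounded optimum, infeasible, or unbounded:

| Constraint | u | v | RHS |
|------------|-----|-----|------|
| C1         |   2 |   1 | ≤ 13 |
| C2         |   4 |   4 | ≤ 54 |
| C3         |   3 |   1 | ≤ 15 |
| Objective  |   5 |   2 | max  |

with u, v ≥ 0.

Feasible with a bounded optimal solution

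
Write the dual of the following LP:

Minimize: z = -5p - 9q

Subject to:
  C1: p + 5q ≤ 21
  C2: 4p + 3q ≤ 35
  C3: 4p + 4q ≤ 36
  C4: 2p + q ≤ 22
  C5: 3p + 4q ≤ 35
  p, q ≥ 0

Primal min cᵀx s.t. Ax ≤ b, x ≥ 0  →  Dual max −bᵀy s.t. Aᵀy ≥ −c, y ≥ 0.

Maximize: z = -21y1 - 35y2 - 36y3 - 22y4 - 35y5

Subject to:
  y1 + 4y2 + 4y3 + 2y4 + 3y5 ≥ 5
  5y1 + 3y2 + 4y3 + y4 + 4y5 ≥ 9
  y1, y2, y3, y4, y5 ≥ 0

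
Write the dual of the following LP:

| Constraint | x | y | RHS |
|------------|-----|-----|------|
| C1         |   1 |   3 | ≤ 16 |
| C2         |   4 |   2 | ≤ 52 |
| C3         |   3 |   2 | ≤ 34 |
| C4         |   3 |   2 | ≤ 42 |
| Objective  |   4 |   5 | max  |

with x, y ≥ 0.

Primal max cᵀx s.t. Ax ≤ b, x ≥ 0  →  Dual min bᵀy s.t. Aᵀy ≥ c, y ≥ 0.

Minimize: z = 16y1 + 52y2 + 34y3 + 42y4

Subject to:
  y1 + 4y2 + 3y3 + 3y4 ≥ 4
  3y1 + 2y2 + 2y3 + 2y4 ≥ 5
  y1, y2, y3, y4 ≥ 0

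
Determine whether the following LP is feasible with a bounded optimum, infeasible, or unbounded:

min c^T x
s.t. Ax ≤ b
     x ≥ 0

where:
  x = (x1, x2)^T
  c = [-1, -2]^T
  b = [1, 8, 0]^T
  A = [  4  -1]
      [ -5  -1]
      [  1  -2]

Unbounded (objective can decrease without bound)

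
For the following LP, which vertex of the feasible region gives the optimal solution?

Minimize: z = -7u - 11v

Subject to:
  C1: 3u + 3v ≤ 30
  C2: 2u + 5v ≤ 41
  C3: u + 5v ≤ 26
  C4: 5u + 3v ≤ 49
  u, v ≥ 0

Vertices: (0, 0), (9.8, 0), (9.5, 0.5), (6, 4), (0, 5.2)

Evaluate the objective at each vertex of the feasible region:
  z(0, 0) = 0
  z(9.8, 0) = -68.6
  z(9.5, 0.5) = -72
  z(6, 4) = -86  ←
  z(0, 5.2) = -57.2
The minimum is at u = 6, v = 4.

(6, 4)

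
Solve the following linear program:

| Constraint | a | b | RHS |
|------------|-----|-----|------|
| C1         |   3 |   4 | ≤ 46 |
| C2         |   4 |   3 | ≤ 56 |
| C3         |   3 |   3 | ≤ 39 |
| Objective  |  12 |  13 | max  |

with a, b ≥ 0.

Evaluate the objective at each vertex of the feasible region:
  z(0, 0) = 0
  z(13, 0) = 156
  z(6, 7) = 163  ←
  z(0, 11.5) = 149.5
The maximum is at a = 6, b = 7.

a = 6, b = 7, z = 163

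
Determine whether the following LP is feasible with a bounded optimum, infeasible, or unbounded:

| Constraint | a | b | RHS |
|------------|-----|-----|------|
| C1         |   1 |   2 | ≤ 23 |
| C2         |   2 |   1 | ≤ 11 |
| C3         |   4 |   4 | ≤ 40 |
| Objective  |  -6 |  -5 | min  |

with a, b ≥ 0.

Feasible with a bounded optimal solution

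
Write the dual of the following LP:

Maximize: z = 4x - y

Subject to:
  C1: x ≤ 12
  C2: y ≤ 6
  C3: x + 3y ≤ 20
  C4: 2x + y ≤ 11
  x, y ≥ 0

Primal max cᵀx s.t. Ax ≤ b, x ≥ 0  →  Dual min bᵀy s.t. Aᵀy ≥ c, y ≥ 0.

Minimize: z = 12y1 + 6y2 + 20y3 + 11y4

Subject to:
  y1 + y3 + 2y4 ≥ 4
  y2 + 3y3 + y4 ≥ -1
  y1, y2, y3, y4 ≥ 0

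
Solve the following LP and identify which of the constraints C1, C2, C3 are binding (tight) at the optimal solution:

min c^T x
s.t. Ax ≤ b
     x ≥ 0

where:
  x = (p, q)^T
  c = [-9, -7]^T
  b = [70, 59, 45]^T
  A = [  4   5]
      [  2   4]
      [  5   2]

At p = 5, q = 10, compute slack b - a·x for each constraint:
  C1: 70 − 70 = 0  (binding)
  C2: 59 − 50 = 9  (slack)
  C3: 45 − 45 = 0  (binding)

Optimal: p = 5, q = 10
Binding: C1, C3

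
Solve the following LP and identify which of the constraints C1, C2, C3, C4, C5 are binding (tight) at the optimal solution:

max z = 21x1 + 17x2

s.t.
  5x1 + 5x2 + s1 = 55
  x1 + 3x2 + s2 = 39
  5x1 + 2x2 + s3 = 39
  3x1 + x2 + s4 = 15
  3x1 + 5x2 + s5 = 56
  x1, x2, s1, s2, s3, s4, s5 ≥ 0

At x1 = 2, x2 = 9, compute slack b - a·x for each constraint:
  C1: 55 − 55 = 0  (binding)
  C2: 39 − 29 = 10  (slack)
  C3: 39 − 28 = 11  (slack)
  C4: 15 − 15 = 0  (binding)
  C5: 56 − 51 = 5  (slack)

Optimal: x1 = 2, x2 = 9
Binding: C1, C4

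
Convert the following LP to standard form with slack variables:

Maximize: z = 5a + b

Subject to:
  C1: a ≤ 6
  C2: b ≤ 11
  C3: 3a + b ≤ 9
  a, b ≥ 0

max z = 5a + b

s.t.
  a + s1 = 6
  b + s2 = 11
  3a + b + s3 = 9
  a, b, s1, s2, s3 ≥ 0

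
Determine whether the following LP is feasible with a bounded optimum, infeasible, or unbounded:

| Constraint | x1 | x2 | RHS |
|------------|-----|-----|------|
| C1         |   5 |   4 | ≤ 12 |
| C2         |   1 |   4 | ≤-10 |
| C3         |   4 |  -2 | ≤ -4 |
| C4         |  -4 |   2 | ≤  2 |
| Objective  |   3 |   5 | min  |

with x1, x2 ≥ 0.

Infeasible (no feasible solution exists)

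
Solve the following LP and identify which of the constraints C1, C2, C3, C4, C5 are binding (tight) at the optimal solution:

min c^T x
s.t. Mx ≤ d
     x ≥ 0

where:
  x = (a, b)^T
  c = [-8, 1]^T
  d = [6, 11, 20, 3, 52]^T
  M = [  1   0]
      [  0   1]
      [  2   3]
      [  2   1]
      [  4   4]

At a = 1.5, b = 0, compute slack b - a·x for each constraint:
  C1: 6 − 1.5 = 4.5  (slack)
  C2: 11 − 0 = 11  (slack)
  C3: 20 − 3 = 17  (slack)
  C4: 3 − 3 = 0  (binding)
  C5: 52 − 6 = 46  (slack)

Optimal: a = 1.5, b = 0
Binding: C4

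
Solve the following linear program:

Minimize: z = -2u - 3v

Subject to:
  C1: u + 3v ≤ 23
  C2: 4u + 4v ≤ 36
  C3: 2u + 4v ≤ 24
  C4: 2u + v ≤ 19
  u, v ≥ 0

Evaluate the objective at each vertex of the feasible region:
  z(0, 0) = 0
  z(9, 0) = -18
  z(6, 3) = -21  ←
  z(0, 6) = -18
The minimum is at u = 6, v = 3.

u = 6, v = 3, z = -21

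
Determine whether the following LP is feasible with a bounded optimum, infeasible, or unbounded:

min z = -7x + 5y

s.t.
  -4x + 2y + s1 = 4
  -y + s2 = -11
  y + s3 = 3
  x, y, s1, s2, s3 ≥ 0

Infeasible (no feasible solution exists)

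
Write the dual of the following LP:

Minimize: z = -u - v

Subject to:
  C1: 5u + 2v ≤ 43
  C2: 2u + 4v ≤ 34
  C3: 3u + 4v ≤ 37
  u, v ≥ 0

Primal min cᵀx s.t. Ax ≤ b, x ≥ 0  →  Dual max −bᵀy s.t. Aᵀy ≥ −c, y ≥ 0.

Maximize: z = -43y1 - 34y2 - 37y3

Subject to:
  5y1 + 2y2 + 3y3 ≥ 1
  2y1 + 4y2 + 4y3 ≥ 1
  y1, y2, y3 ≥ 0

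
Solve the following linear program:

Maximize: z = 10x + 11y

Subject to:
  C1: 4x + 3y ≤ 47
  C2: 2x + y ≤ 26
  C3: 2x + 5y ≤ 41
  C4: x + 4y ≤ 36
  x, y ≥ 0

Evaluate the objective at each vertex of the feasible region:
  z(0, 0) = 0
  z(11.75, 0) = 117.5
  z(8, 5) = 135  ←
  z(0, 8.2) = 90.2
The maximum is at x = 8, y = 5.

x = 8, y = 5, z = 135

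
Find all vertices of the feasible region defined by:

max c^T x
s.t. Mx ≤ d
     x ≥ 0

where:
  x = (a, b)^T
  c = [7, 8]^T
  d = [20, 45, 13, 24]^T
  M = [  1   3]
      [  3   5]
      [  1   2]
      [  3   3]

(0, 0), (8, 0), (3, 5), (0, 6.5)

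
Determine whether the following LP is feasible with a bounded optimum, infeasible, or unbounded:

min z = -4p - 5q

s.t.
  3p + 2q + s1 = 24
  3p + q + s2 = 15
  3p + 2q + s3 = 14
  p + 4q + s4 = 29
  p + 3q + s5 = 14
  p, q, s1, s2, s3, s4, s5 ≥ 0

Feasible with a bounded optimal solution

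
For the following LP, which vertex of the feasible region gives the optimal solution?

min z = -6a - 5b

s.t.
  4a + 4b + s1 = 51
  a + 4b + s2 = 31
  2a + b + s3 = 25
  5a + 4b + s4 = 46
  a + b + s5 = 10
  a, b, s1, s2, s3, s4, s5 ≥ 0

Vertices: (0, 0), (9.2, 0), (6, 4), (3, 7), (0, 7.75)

Evaluate the objective at each vertex of the feasible region:
  z(0, 0) = 0
  z(9.2, 0) = -55.2
  z(6, 4) = -56  ←
  z(3, 7) = -53
  z(0, 7.75) = -38.75
The minimum is at a = 6, b = 4.

(6, 4)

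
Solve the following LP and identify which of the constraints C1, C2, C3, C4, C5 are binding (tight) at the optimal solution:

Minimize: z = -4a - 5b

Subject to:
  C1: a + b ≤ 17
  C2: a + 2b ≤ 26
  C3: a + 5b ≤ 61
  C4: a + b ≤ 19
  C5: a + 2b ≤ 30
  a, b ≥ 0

At a = 8, b = 9, compute slack b - a·x for each constraint:
  C1: 17 − 17 = 0  (binding)
  C2: 26 − 26 = 0  (binding)
  C3: 61 − 53 = 8  (slack)
  C4: 19 − 17 = 2  (slack)
  C5: 30 − 26 = 4  (slack)

Optimal: a = 8, b = 9
Binding: C1, C2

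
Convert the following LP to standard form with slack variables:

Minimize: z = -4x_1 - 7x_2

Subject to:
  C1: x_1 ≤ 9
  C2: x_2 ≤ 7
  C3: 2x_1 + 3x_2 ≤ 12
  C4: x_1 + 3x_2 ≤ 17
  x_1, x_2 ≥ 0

min z = -4x_1 - 7x_2

s.t.
  x_1 + s1 = 9
  x_2 + s2 = 7
  2x_1 + 3x_2 + s3 = 12
  x_1 + 3x_2 + s4 = 17
  x_1, x_2, s1, s2, s3, s4 ≥ 0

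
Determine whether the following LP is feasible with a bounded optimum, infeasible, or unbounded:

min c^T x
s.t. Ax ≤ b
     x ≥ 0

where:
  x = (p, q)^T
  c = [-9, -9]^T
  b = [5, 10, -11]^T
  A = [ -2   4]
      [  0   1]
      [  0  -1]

Infeasible (no feasible solution exists)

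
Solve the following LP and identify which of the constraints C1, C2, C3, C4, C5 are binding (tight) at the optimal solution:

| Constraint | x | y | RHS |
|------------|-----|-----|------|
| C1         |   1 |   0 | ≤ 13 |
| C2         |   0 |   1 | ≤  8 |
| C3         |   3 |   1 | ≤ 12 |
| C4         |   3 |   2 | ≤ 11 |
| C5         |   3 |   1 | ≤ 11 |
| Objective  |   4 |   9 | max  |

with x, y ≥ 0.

At x = 0, y = 5.5, compute slack b - a·x for each constraint:
  C1: 13 − 0 = 13  (slack)
  C2: 8 − 5.5 = 2.5  (slack)
  C3: 12 − 5.5 = 6.5  (slack)
  C4: 11 − 11 = 0  (binding)
  C5: 11 − 5.5 = 5.5  (slack)

Optimal: x = 0, y = 5.5
Binding: C4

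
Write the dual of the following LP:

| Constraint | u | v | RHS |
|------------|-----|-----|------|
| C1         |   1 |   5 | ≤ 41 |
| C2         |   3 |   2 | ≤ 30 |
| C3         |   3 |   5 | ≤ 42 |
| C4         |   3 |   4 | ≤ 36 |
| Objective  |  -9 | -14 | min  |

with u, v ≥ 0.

Primal min cᵀx s.t. Ax ≤ b, x ≥ 0  →  Dual max −bᵀy s.t. Aᵀy ≥ −c, y ≥ 0.

Maximize: z = -41y1 - 30y2 - 42y3 - 36y4

Subject to:
  y1 + 3y2 + 3y3 + 3y4 ≥ 9
  5y1 + 2y2 + 5y3 + 4y4 ≥ 14
  y1, y2, y3, y4 ≥ 0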